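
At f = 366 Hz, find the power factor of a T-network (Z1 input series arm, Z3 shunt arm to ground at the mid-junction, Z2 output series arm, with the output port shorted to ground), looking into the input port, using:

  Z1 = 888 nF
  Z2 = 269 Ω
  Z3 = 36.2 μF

Step 1 — Angular frequency: ω = 2π·f = 2π·366 = 2300 rad/s.
Step 2 — Component impedances:
  Z1: Z = 1/(jωC) = -j/(ω·C) = 0 - j489.7 Ω
  Z2: Z = R = 269 Ω
  Z3: Z = 1/(jωC) = -j/(ω·C) = 0 - j12.01 Ω
Step 3 — With the output port shorted to ground, the output series arm Z2 runs from the junction to ground; the shunt arm Z3 also runs from the junction to ground. They appear in parallel: Z3 || Z2 = 0.5354 - j11.99 Ω.
Step 4 — Series with input arm Z1: Z_in = Z1 + (Z3 || Z2) = 0.5354 - j501.7 Ω = 501.7∠-89.9° Ω.
Step 5 — Power factor: PF = cos(φ) = Re(Z)/|Z| = 0.5354/501.7 = 0.001067.
Step 6 — Type: Im(Z) = -501.7 ⇒ leading (phase φ = -89.9°).

PF = 0.001067 (leading, φ = -89.9°)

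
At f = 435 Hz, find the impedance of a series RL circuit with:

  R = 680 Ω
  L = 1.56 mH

Step 1 — Angular frequency: ω = 2π·f = 2π·435 = 2733 rad/s.
Step 2 — Component impedances:
  R: Z = R = 680 Ω
  L: Z = jωL = j·2733·0.00156 = 0 + j4.264 Ω
Step 3 — Series combination: Z_total = R + L = 680 + j4.264 Ω = 680∠0.4° Ω.

Z = 680 + j4.264 Ω = 680∠0.4° Ω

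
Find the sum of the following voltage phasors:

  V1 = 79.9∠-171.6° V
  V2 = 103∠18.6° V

Step 1 — Convert each phasor to rectangular form:
  V1 = 79.9·(cos(-171.6°) + j·sin(-171.6°)) = -79.04 - j11.67 V
  V2 = 103·(cos(18.6°) + j·sin(18.6°)) = 97.62 + j32.85 V
Step 2 — Sum components: V_total = 18.58 + j21.18 V.
Step 3 — Convert to polar: |V_total| = 28.17 V, ∠V_total = 48.7°.

V_total = 28.17∠48.7° V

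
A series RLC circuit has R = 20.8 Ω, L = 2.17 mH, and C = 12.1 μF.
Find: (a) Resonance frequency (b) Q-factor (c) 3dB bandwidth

Step 1 — Resonance: ω₀ = 1/√(LC) = 1/√(0.00217·1.21e-05) = 6171 rad/s.
Step 2 — f₀ = ω₀/(2π) = 982.2 Hz.
Step 3 — Series Q: Q = ω₀L/R = 6171·0.00217/20.8 = 0.6438.
Step 4 — Bandwidth: Δω = ω₀/Q = 9585 rad/s; BW = Δω/(2π) = 1526 Hz.

(a) f₀ = 982.2 Hz  (b) Q = 0.6438  (c) BW = 1526 Hz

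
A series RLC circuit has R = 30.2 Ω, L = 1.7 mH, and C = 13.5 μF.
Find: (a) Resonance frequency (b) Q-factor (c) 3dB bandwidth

Step 1 — Resonance condition Im(Z)=0 gives ω₀ = 1/√(LC).
Step 2 — ω₀ = 1/√(0.0017·1.35e-05) = 6601 rad/s.
Step 3 — f₀ = ω₀/(2π) = 1051 Hz.
Step 4 — Series Q: Q = ω₀L/R = 6601·0.0017/30.2 = 0.3716.
Step 5 — 3dB bandwidth: Δω = ω₀/Q = 1.776e+04 rad/s; BW = Δω/(2π) = 2827 Hz.

(a) f₀ = 1051 Hz  (b) Q = 0.3716  (c) BW = 2827 Hz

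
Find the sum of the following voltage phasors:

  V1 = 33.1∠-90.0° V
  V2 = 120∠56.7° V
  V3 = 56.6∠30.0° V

Step 1 — Convert each phasor to rectangular form:
  V1 = 33.1·(cos(-90.0°) + j·sin(-90.0°)) = 0 - j33.1 V
  V2 = 120·(cos(56.7°) + j·sin(56.7°)) = 65.88 + j100.3 V
  V3 = 56.6·(cos(30.0°) + j·sin(30.0°)) = 49.02 + j28.3 V
Step 2 — Sum components: V_total = 114.9 + j95.5 V.
Step 3 — Convert to polar: |V_total| = 149.4 V, ∠V_total = 39.7°.

V_total = 149.4∠39.7° V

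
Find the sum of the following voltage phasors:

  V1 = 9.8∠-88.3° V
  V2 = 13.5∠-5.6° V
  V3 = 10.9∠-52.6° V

Step 1 — Convert each phasor to rectangular form:
  V1 = 9.8·(cos(-88.3°) + j·sin(-88.3°)) = 0.2907 - j9.796 V
  V2 = 13.5·(cos(-5.6°) + j·sin(-5.6°)) = 13.44 - j1.317 V
  V3 = 10.9·(cos(-52.6°) + j·sin(-52.6°)) = 6.62 - j8.659 V
Step 2 — Sum components: V_total = 20.35 - j19.77 V.
Step 3 — Convert to polar: |V_total| = 28.37 V, ∠V_total = -44.2°.

V_total = 28.37∠-44.2° V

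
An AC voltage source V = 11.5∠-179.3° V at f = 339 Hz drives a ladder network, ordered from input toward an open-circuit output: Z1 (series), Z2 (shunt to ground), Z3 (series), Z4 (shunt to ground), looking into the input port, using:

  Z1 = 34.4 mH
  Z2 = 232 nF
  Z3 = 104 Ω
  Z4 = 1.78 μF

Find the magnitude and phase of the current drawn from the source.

Step 1 — Angular frequency: ω = 2π·f = 2π·339 = 2130 rad/s.
Step 2 — Component impedances:
  Z1: Z = jωL = j·2130·0.0344 = 0 + j73.27 Ω
  Z2: Z = 1/(jωC) = -j/(ω·C) = 0 - j2024 Ω
  Z3: Z = R = 104 Ω
  Z4: Z = 1/(jωC) = -j/(ω·C) = 0 - j263.8 Ω
Step 3 — Ladder network (open output): work backward from the far end, alternating series and parallel combinations. Z_in = 81.23 - j163.8 Ω = 182.8∠-63.6° Ω.
Step 4 — Source phasor: V = 11.5∠-179.3° V = -11.5 - j0.1405 V.
Step 5 — Ohm's law: I = V / Z_total = (-11.5 - j0.1405) / (81.23 - j163.8) = -0.02726 - j0.05669 A.
Step 6 — Convert to polar: |I| = 0.06291 A, ∠I = -115.7°.

I = 0.06291∠-115.7° A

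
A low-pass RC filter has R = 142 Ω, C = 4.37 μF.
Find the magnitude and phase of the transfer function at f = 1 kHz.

Step 1 — Angular frequency: ω = 2π·1000 = 6283 rad/s.
Step 2 — Transfer function: H(jω) = 1/(1 + jωRC).
Step 3 — Denominator: 1 + jωRC = 1 + j·6283·142·4.37e-06 = 1 + j3.899.
Step 4 — H = 0.06172 - j0.2406.
Step 5 — Magnitude: |H| = 0.2484 (-12.1 dB); phase: φ = -75.6°.

|H| = 0.2484 (-12.1 dB), φ = -75.6°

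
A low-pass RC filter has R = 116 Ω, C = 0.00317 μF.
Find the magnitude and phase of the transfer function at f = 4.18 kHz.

Step 1 — Angular frequency: ω = 2π·4180 = 2.626e+04 rad/s.
Step 2 — Transfer function: H(jω) = 1/(1 + jωRC).
Step 3 — Denominator: 1 + jωRC = 1 + j·2.626e+04·116·3.17e-09 = 1 + j0.009658.
Step 4 — H = 0.9999 - j0.009657.
Step 5 — Magnitude: |H| = 1 (-0.0 dB); phase: φ = -0.6°.

|H| = 1 (-0.0 dB), φ = -0.6°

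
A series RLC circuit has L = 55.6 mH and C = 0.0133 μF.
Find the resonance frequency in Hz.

Step 1 — Resonance condition Im(Z)=0 gives ω₀ = 1/√(LC).
Step 2 — ω₀ = 1/√(0.0556·1.33e-08) = 3.677e+04 rad/s.
Step 3 — f₀ = ω₀/(2π) = 5853 Hz.

f₀ = 5853 Hz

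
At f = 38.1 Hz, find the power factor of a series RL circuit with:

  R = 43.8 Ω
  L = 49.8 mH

Step 1 — Angular frequency: ω = 2π·f = 2π·38.1 = 239.4 rad/s.
Step 2 — Component impedances:
  R: Z = R = 43.8 Ω
  L: Z = jωL = j·239.4·0.0498 = 0 + j11.92 Ω
Step 3 — Series combination: Z_total = R + L = 43.8 + j11.92 Ω = 45.39∠15.2° Ω.
Step 4 — Power factor: PF = cos(φ) = Re(Z)/|Z| = 43.8/45.393 = 0.9649.
Step 5 — Type: Im(Z) = 11.92 ⇒ lagging (phase φ = 15.2°).

PF = 0.9649 (lagging, φ = 15.2°)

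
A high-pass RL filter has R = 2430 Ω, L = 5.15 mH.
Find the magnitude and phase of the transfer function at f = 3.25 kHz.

Step 1 — Angular frequency: ω = 2π·3250 = 2.042e+04 rad/s.
Step 2 — Transfer function: H(jω) = jωL/(R + jωL).
Step 3 — Numerator jωL = j·105.2; denominator R + jωL = 2430 + j105.2.
Step 4 — H = 0.001869 + j0.0432.
Step 5 — Magnitude: |H| = 0.04324 (-27.3 dB); phase: φ = 87.5°.

|H| = 0.04324 (-27.3 dB), φ = 87.5°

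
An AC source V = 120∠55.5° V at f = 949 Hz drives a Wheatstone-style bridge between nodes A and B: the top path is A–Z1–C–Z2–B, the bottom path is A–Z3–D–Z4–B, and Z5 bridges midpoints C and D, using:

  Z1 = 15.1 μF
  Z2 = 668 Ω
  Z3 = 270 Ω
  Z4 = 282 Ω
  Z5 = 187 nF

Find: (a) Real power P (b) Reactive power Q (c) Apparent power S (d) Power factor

Step 1 — Angular frequency: ω = 2π·f = 2π·949 = 5963 rad/s.
Step 2 — Component impedances:
  Z1: Z = 1/(jωC) = -j/(ω·C) = 0 - j11.11 Ω
  Z2: Z = R = 668 Ω
  Z3: Z = R = 270 Ω
  Z4: Z = R = 282 Ω
  Z5: Z = 1/(jωC) = -j/(ω·C) = 0 - j896.8 Ω
Step 3 — Bridge requires nodal analysis (the Z5 bridge couples midpoints C and D, so the two paths cannot be reduced to a simple series/parallel combination). Setting node B to ground and injecting 1 A at node A, the 3-node admittance system at A, C, D solves to V_A = Z_AB = 298.1 - j25.47 Ω = 299.2∠-4.9° Ω.
Step 4 — Source phasor: V = 120∠55.5° V = 67.97 + j98.9 V.
Step 5 — Current: I = V / Z = 0.1982 + j0.3486 A = 0.401∠60.4° A.
Step 6 — Complex power: S = V·I* = 47.95 - j4.097 VA.
Step 7 — Real power: P = Re(S) = 47.95 W.
Step 8 — Reactive power: Q = Im(S) = -4.097 VAR.
Step 9 — Apparent power: |S| = 48.12 VA.
Step 10 — Power factor: PF = P/|S| = 0.9964 (leading).

(a) P = 47.95 W  (b) Q = -4.097 VAR  (c) S = 48.12 VA  (d) PF = 0.9964 (leading)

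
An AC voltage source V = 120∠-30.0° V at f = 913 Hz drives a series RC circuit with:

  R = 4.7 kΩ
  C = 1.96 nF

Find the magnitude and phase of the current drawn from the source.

Step 1 — Angular frequency: ω = 2π·f = 2π·913 = 5737 rad/s.
Step 2 — Component impedances:
  R: Z = R = 4700 Ω
  C: Z = 1/(jωC) = -j/(ω·C) = 0 - j8.894e+04 Ω
Step 3 — Series combination: Z_total = R + C = 4700 - j8.894e+04 Ω = 8.906e+04∠-87.0° Ω.
Step 4 — Source phasor: V = 120∠-30.0° V = 103.9 - j60 V.
Step 5 — Ohm's law: I = V / Z_total = (103.9 - j60) / (4700 - j8.894e+04) = 0.0007343 + j0.00113 A.
Step 6 — Convert to polar: |I| = 0.001347 A, ∠I = 57.0°.

I = 0.001347∠57.0° A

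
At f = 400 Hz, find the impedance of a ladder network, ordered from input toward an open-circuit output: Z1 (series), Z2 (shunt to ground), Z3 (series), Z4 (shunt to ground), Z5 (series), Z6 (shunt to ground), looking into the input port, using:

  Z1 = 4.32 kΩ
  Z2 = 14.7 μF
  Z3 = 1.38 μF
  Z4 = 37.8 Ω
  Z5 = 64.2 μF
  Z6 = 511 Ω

Step 1 — Angular frequency: ω = 2π·f = 2π·400 = 2513 rad/s.
Step 2 — Component impedances:
  Z1: Z = R = 4320 Ω
  Z2: Z = 1/(jωC) = -j/(ω·C) = 0 - j27.07 Ω
  Z3: Z = 1/(jωC) = -j/(ω·C) = 0 - j288.3 Ω
  Z4: Z = R = 37.8 Ω
  Z5: Z = 1/(jωC) = -j/(ω·C) = 0 - j6.198 Ω
  Z6: Z = R = 511 Ω
Step 3 — Ladder network (open output): work backward from the far end, alternating series and parallel combinations. Z_in = 4320 - j24.77 Ω = 4320∠-0.3° Ω.

Z = 4320 - j24.77 Ω = 4320∠-0.3° Ω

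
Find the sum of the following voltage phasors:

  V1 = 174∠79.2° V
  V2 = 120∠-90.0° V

Step 1 — Convert each phasor to rectangular form:
  V1 = 174·(cos(79.2°) + j·sin(79.2°)) = 32.6 + j170.9 V
  V2 = 120·(cos(-90.0°) + j·sin(-90.0°)) = 0 - j120 V
Step 2 — Sum components: V_total = 32.6 + j50.92 V.
Step 3 — Convert to polar: |V_total| = 60.46 V, ∠V_total = 57.4°.

V_total = 60.46∠57.4° V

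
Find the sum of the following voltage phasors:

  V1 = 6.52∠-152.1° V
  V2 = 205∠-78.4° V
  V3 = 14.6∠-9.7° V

Step 1 — Convert each phasor to rectangular form:
  V1 = 6.52·(cos(-152.1°) + j·sin(-152.1°)) = -5.762 - j3.051 V
  V2 = 205·(cos(-78.4°) + j·sin(-78.4°)) = 41.22 - j200.8 V
  V3 = 14.6·(cos(-9.7°) + j·sin(-9.7°)) = 14.39 - j2.46 V
Step 2 — Sum components: V_total = 49.85 - j206.3 V.
Step 3 — Convert to polar: |V_total| = 212.3 V, ∠V_total = -76.4°.

V_total = 212.3∠-76.4° V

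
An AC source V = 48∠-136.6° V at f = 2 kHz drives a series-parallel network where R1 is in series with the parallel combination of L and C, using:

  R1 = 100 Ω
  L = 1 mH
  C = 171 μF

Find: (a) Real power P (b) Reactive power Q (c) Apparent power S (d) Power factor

Step 1 — Angular frequency: ω = 2π·f = 2π·2000 = 1.257e+04 rad/s.
Step 2 — Component impedances:
  R1: Z = R = 100 Ω
  L: Z = jωL = j·1.257e+04·0.001 = 0 + j12.57 Ω
  C: Z = 1/(jωC) = -j/(ω·C) = 0 - j0.4654 Ω
Step 3 — Parallel branch: L || C = 1/(1/L + 1/C) = 0 - j0.4833 Ω.
Step 4 — Series with R1: Z_total = R1 + (L || C) = 100 - j0.4833 Ω = 100∠-0.3° Ω.
Step 5 — Source phasor: V = 48∠-136.6° V = -34.88 - j32.98 V.
Step 6 — Current: I = V / Z = -0.3472 - j0.3315 A = 0.48∠-136.3° A.
Step 7 — Complex power: S = V·I* = 23.04 - j0.1113 VA.
Step 8 — Real power: P = Re(S) = 23.04 W.
Step 9 — Reactive power: Q = Im(S) = -0.1113 VAR.
Step 10 — Apparent power: |S| = 23.04 VA.
Step 11 — Power factor: PF = P/|S| = 1 (leading).

(a) P = 23.04 W  (b) Q = -0.1113 VAR  (c) S = 23.04 VA  (d) PF = 1 (leading)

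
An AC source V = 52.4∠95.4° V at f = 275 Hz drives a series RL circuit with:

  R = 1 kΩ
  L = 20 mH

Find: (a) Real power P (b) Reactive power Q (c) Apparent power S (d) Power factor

Step 1 — Angular frequency: ω = 2π·f = 2π·275 = 1728 rad/s.
Step 2 — Component impedances:
  R: Z = R = 1000 Ω
  L: Z = jωL = j·1728·0.02 = 0 + j34.56 Ω
Step 3 — Series combination: Z_total = R + L = 1000 + j34.56 Ω = 1001∠2.0° Ω.
Step 4 — Source phasor: V = 52.4∠95.4° V = -4.931 + j52.17 V.
Step 5 — Current: I = V / Z = -0.003125 + j0.05228 A = 0.05237∠93.4° A.
Step 6 — Complex power: S = V·I* = 2.742 + j0.09477 VA.
Step 7 — Real power: P = Re(S) = 2.742 W.
Step 8 — Reactive power: Q = Im(S) = 0.09477 VAR.
Step 9 — Apparent power: |S| = 2.744 VA.
Step 10 — Power factor: PF = P/|S| = 0.9994 (lagging).

(a) P = 2.742 W  (b) Q = 0.09477 VAR  (c) S = 2.744 VA  (d) PF = 0.9994 (lagging)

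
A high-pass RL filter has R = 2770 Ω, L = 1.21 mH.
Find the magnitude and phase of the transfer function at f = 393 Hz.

Step 1 — Angular frequency: ω = 2π·393 = 2469 rad/s.
Step 2 — Transfer function: H(jω) = jωL/(R + jωL).
Step 3 — Numerator jωL = j·2.988; denominator R + jωL = 2770 + j2.988.
Step 4 — H = 1.163e-06 + j0.001079.
Step 5 — Magnitude: |H| = 0.001079 (-59.3 dB); phase: φ = 89.9°.

|H| = 0.001079 (-59.3 dB), φ = 89.9°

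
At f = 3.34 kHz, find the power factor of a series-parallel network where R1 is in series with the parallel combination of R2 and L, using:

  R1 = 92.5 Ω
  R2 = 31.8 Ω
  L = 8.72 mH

Step 1 — Angular frequency: ω = 2π·f = 2π·3340 = 2.099e+04 rad/s.
Step 2 — Component impedances:
  R1: Z = R = 92.5 Ω
  R2: Z = R = 31.8 Ω
  L: Z = jωL = j·2.099e+04·0.00872 = 0 + j183 Ω
Step 3 — Parallel branch: R2 || L = 1/(1/R2 + 1/L) = 30.87 + j5.364 Ω.
Step 4 — Series with R1: Z_total = R1 + (R2 || L) = 123.4 + j5.364 Ω = 123.5∠2.5° Ω.
Step 5 — Power factor: PF = cos(φ) = Re(Z)/|Z| = 123.37/123.48 = 0.9991.
Step 6 — Type: Im(Z) = 5.364 ⇒ lagging (phase φ = 2.5°).

PF = 0.9991 (lagging, φ = 2.5°)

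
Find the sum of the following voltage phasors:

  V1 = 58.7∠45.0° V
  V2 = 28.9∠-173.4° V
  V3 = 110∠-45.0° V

Step 1 — Convert each phasor to rectangular form:
  V1 = 58.7·(cos(45.0°) + j·sin(45.0°)) = 41.51 + j41.51 V
  V2 = 28.9·(cos(-173.4°) + j·sin(-173.4°)) = -28.71 - j3.322 V
  V3 = 110·(cos(-45.0°) + j·sin(-45.0°)) = 77.78 - j77.78 V
Step 2 — Sum components: V_total = 90.58 - j39.6 V.
Step 3 — Convert to polar: |V_total| = 98.86 V, ∠V_total = -23.6°.

V_total = 98.86∠-23.6° V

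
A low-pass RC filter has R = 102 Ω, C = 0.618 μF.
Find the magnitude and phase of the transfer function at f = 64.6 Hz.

Step 1 — Angular frequency: ω = 2π·64.6 = 405.9 rad/s.
Step 2 — Transfer function: H(jω) = 1/(1 + jωRC).
Step 3 — Denominator: 1 + jωRC = 1 + j·405.9·102·6.18e-07 = 1 + j0.02559.
Step 4 — H = 0.9993 - j0.02557.
Step 5 — Magnitude: |H| = 0.9997 (-0.0 dB); phase: φ = -1.5°.

|H| = 0.9997 (-0.0 dB), φ = -1.5°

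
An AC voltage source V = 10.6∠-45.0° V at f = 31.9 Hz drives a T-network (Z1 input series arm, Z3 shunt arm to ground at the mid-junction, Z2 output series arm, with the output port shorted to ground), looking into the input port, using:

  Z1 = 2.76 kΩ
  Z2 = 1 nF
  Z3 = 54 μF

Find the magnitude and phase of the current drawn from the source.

Step 1 — Angular frequency: ω = 2π·f = 2π·31.9 = 200.4 rad/s.
Step 2 — Component impedances:
  Z1: Z = R = 2760 Ω
  Z2: Z = 1/(jωC) = -j/(ω·C) = 0 - j4.989e+06 Ω
  Z3: Z = 1/(jωC) = -j/(ω·C) = 0 - j92.39 Ω
Step 3 — With the output port shorted to ground, the output series arm Z2 runs from the junction to ground; the shunt arm Z3 also runs from the junction to ground. They appear in parallel: Z3 || Z2 = 0 - j92.39 Ω.
Step 4 — Series with input arm Z1: Z_in = Z1 + (Z3 || Z2) = 2760 - j92.39 Ω = 2762∠-1.9° Ω.
Step 5 — Source phasor: V = 10.6∠-45.0° V = 7.495 - j7.495 V.
Step 6 — Ohm's law: I = V / Z_total = (7.495 - j7.495) / (2760 - j92.39) = 0.002803 - j0.002622 A.
Step 7 — Convert to polar: |I| = 0.003838 A, ∠I = -43.1°.

I = 0.003838∠-43.1° A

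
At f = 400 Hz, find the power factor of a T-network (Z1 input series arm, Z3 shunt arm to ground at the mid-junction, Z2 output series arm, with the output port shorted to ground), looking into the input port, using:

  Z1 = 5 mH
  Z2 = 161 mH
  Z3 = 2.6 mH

Step 1 — Angular frequency: ω = 2π·f = 2π·400 = 2513 rad/s.
Step 2 — Component impedances:
  Z1: Z = jωL = j·2513·0.005 = 0 + j12.57 Ω
  Z2: Z = jωL = j·2513·0.161 = 0 + j404.6 Ω
  Z3: Z = jωL = j·2513·0.0026 = 0 + j6.535 Ω
Step 3 — With the output port shorted to ground, the output series arm Z2 runs from the junction to ground; the shunt arm Z3 also runs from the junction to ground. They appear in parallel: Z3 || Z2 = 0 + j6.431 Ω.
Step 4 — Series with input arm Z1: Z_in = Z1 + (Z3 || Z2) = 0 + j19 Ω = 19∠90.0° Ω.
Step 5 — Power factor: PF = cos(φ) = Re(Z)/|Z| = 0/19 = 0.
Step 6 — Type: Im(Z) = 19 ⇒ lagging (phase φ = 90.0°).

PF = 0 (lagging, φ = 90.0°)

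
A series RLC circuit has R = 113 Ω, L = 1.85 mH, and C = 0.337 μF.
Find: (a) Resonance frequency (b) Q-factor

Step 1 — Resonance condition Im(Z)=0 gives ω₀ = 1/√(LC).
Step 2 — ω₀ = 1/√(0.00185·3.37e-07) = 4.005e+04 rad/s.
Step 3 — f₀ = ω₀/(2π) = 6374 Hz.
Step 4 — Series Q: Q = ω₀L/R = 4.005e+04·0.00185/113 = 0.6557.

(a) f₀ = 6374 Hz  (b) Q = 0.6557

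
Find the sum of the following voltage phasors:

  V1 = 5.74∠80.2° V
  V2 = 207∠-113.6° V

Step 1 — Convert each phasor to rectangular form:
  V1 = 5.74·(cos(80.2°) + j·sin(80.2°)) = 0.977 + j5.656 V
  V2 = 207·(cos(-113.6°) + j·sin(-113.6°)) = -82.87 - j189.7 V
Step 2 — Sum components: V_total = -81.9 - j184 V.
Step 3 — Convert to polar: |V_total| = 201.4 V, ∠V_total = -114.0°.

V_total = 201.4∠-114.0° V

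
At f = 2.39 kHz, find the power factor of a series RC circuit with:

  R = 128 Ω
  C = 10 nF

Step 1 — Angular frequency: ω = 2π·f = 2π·2390 = 1.502e+04 rad/s.
Step 2 — Component impedances:
  R: Z = R = 128 Ω
  C: Z = 1/(jωC) = -j/(ω·C) = 0 - j6659 Ω
Step 3 — Series combination: Z_total = R + C = 128 - j6659 Ω = 6660∠-88.9° Ω.
Step 4 — Power factor: PF = cos(φ) = Re(Z)/|Z| = 128/6660 = 0.01922.
Step 5 — Type: Im(Z) = -6659 ⇒ leading (phase φ = -88.9°).

PF = 0.01922 (leading, φ = -88.9°)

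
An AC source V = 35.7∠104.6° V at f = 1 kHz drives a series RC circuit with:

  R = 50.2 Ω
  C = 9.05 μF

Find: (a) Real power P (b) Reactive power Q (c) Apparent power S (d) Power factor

Step 1 — Angular frequency: ω = 2π·f = 2π·1000 = 6283 rad/s.
Step 2 — Component impedances:
  R: Z = R = 50.2 Ω
  C: Z = 1/(jωC) = -j/(ω·C) = 0 - j17.59 Ω
Step 3 — Series combination: Z_total = R + C = 50.2 - j17.59 Ω = 53.19∠-19.3° Ω.
Step 4 — Source phasor: V = 35.7∠104.6° V = -8.999 + j34.55 V.
Step 5 — Current: I = V / Z = -0.3744 + j0.557 A = 0.6712∠123.9° A.
Step 6 — Complex power: S = V·I* = 22.61 - j7.922 VA.
Step 7 — Real power: P = Re(S) = 22.61 W.
Step 8 — Reactive power: Q = Im(S) = -7.922 VAR.
Step 9 — Apparent power: |S| = 23.96 VA.
Step 10 — Power factor: PF = P/|S| = 0.9438 (leading).

(a) P = 22.61 W  (b) Q = -7.922 VAR  (c) S = 23.96 VA  (d) PF = 0.9438 (leading)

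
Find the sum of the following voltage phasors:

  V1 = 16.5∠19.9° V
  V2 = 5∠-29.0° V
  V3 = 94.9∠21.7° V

Step 1 — Convert each phasor to rectangular form:
  V1 = 16.5·(cos(19.9°) + j·sin(19.9°)) = 15.51 + j5.616 V
  V2 = 5·(cos(-29.0°) + j·sin(-29.0°)) = 4.373 - j2.424 V
  V3 = 94.9·(cos(21.7°) + j·sin(21.7°)) = 88.17 + j35.09 V
Step 2 — Sum components: V_total = 108.1 + j38.28 V.
Step 3 — Convert to polar: |V_total| = 114.6 V, ∠V_total = 19.5°.

V_total = 114.6∠19.5° V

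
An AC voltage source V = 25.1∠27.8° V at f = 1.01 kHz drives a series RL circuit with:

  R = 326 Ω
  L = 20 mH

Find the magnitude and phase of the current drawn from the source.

Step 1 — Angular frequency: ω = 2π·f = 2π·1010 = 6346 rad/s.
Step 2 — Component impedances:
  R: Z = R = 326 Ω
  L: Z = jωL = j·6346·0.02 = 0 + j126.9 Ω
Step 3 — Series combination: Z_total = R + L = 326 + j126.9 Ω = 349.8∠21.3° Ω.
Step 4 — Source phasor: V = 25.1∠27.8° V = 22.2 + j11.71 V.
Step 5 — Ohm's law: I = V / Z_total = (22.2 + j11.71) / (326 + j126.9) = 0.07128 + j0.008157 A.
Step 6 — Convert to polar: |I| = 0.07175 A, ∠I = 6.5°.

I = 0.07175∠6.5° A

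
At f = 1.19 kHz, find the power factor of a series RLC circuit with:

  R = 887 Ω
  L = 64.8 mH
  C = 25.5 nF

Step 1 — Angular frequency: ω = 2π·f = 2π·1190 = 7477 rad/s.
Step 2 — Component impedances:
  R: Z = R = 887 Ω
  L: Z = jωL = j·7477·0.0648 = 0 + j484.5 Ω
  C: Z = 1/(jωC) = -j/(ω·C) = 0 - j5245 Ω
Step 3 — Series combination: Z_total = R + L + C = 887 - j4760 Ω = 4842∠-79.4° Ω.
Step 4 — Power factor: PF = cos(φ) = Re(Z)/|Z| = 887/4842 = 0.1832.
Step 5 — Type: Im(Z) = -4760 ⇒ leading (phase φ = -79.4°).

PF = 0.1832 (leading, φ = -79.4°)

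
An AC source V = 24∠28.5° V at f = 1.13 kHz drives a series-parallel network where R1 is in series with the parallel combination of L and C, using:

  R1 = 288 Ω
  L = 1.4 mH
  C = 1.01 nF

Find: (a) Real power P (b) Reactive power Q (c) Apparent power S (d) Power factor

Step 1 — Angular frequency: ω = 2π·f = 2π·1130 = 7100 rad/s.
Step 2 — Component impedances:
  R1: Z = R = 288 Ω
  L: Z = jωL = j·7100·0.0014 = 0 + j9.94 Ω
  C: Z = 1/(jωC) = -j/(ω·C) = 0 - j1.395e+05 Ω
Step 3 — Parallel branch: L || C = 1/(1/L + 1/C) = 0 + j9.941 Ω.
Step 4 — Series with R1: Z_total = R1 + (L || C) = 288 + j9.941 Ω = 288.2∠2.0° Ω.
Step 5 — Source phasor: V = 24∠28.5° V = 21.09 + j11.45 V.
Step 6 — Current: I = V / Z = 0.07452 + j0.03719 A = 0.08328∠26.5° A.
Step 7 — Complex power: S = V·I* = 1.998 + j0.06895 VA.
Step 8 — Real power: P = Re(S) = 1.998 W.
Step 9 — Reactive power: Q = Im(S) = 0.06895 VAR.
Step 10 — Apparent power: |S| = 1.999 VA.
Step 11 — Power factor: PF = P/|S| = 0.9994 (lagging).

(a) P = 1.998 W  (b) Q = 0.06895 VAR  (c) S = 1.999 VA  (d) PF = 0.9994 (lagging)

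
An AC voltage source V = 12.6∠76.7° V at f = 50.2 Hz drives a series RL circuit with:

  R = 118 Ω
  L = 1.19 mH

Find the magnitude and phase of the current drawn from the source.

Step 1 — Angular frequency: ω = 2π·f = 2π·50.2 = 315.4 rad/s.
Step 2 — Component impedances:
  R: Z = R = 118 Ω
  L: Z = jωL = j·315.4·0.00119 = 0 + j0.3753 Ω
Step 3 — Series combination: Z_total = R + L = 118 + j0.3753 Ω = 118∠0.2° Ω.
Step 4 — Source phasor: V = 12.6∠76.7° V = 2.899 + j12.26 V.
Step 5 — Ohm's law: I = V / Z_total = (2.899 + j12.26) / (118 + j0.3753) = 0.02489 + j0.1038 A.
Step 6 — Convert to polar: |I| = 0.1068 A, ∠I = 76.5°.

I = 0.1068∠76.5° A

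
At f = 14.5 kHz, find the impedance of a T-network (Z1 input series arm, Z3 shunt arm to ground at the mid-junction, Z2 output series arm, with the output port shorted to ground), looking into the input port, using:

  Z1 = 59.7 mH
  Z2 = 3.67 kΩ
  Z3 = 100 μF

Step 1 — Angular frequency: ω = 2π·f = 2π·1.45e+04 = 9.111e+04 rad/s.
Step 2 — Component impedances:
  Z1: Z = jωL = j·9.111e+04·0.0597 = 0 + j5439 Ω
  Z2: Z = R = 3670 Ω
  Z3: Z = 1/(jωC) = -j/(ω·C) = 0 - j0.1098 Ω
Step 3 — With the output port shorted to ground, the output series arm Z2 runs from the junction to ground; the shunt arm Z3 also runs from the junction to ground. They appear in parallel: Z3 || Z2 = 3.283e-06 - j0.1098 Ω.
Step 4 — Series with input arm Z1: Z_in = Z1 + (Z3 || Z2) = 0 + j5439 Ω = 5439∠90.0° Ω.

Z = 0 + j5439 Ω = 5439∠90.0° Ω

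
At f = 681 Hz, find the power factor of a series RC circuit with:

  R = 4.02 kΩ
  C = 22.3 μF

Step 1 — Angular frequency: ω = 2π·f = 2π·681 = 4279 rad/s.
Step 2 — Component impedances:
  R: Z = R = 4020 Ω
  C: Z = 1/(jωC) = -j/(ω·C) = 0 - j10.48 Ω
Step 3 — Series combination: Z_total = R + C = 4020 - j10.48 Ω = 4020∠-0.1° Ω.
Step 4 — Power factor: PF = cos(φ) = Re(Z)/|Z| = 4020/4020 = 1.
Step 5 — Type: Im(Z) = -10.48 ⇒ leading (phase φ = -0.1°).

PF = 1 (leading, φ = -0.1°)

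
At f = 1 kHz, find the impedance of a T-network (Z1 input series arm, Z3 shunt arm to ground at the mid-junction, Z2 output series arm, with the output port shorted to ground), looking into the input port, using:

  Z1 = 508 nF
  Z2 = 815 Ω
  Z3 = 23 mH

Step 1 — Angular frequency: ω = 2π·f = 2π·1000 = 6283 rad/s.
Step 2 — Component impedances:
  Z1: Z = 1/(jωC) = -j/(ω·C) = 0 - j313.3 Ω
  Z2: Z = R = 815 Ω
  Z3: Z = jωL = j·6283·0.023 = 0 + j144.5 Ω
Step 3 — With the output port shorted to ground, the output series arm Z2 runs from the junction to ground; the shunt arm Z3 also runs from the junction to ground. They appear in parallel: Z3 || Z2 = 24.84 + j140.1 Ω.
Step 4 — Series with input arm Z1: Z_in = Z1 + (Z3 || Z2) = 24.84 - j173.2 Ω = 175∠-81.8° Ω.

Z = 24.84 - j173.2 Ω = 175∠-81.8° Ω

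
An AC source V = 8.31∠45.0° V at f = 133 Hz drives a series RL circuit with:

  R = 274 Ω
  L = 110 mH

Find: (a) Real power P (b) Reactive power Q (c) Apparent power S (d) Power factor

Step 1 — Angular frequency: ω = 2π·f = 2π·133 = 835.7 rad/s.
Step 2 — Component impedances:
  R: Z = R = 274 Ω
  L: Z = jωL = j·835.7·0.11 = 0 + j91.92 Ω
Step 3 — Series combination: Z_total = R + L = 274 + j91.92 Ω = 289∠18.5° Ω.
Step 4 — Source phasor: V = 8.31∠45.0° V = 5.876 + j5.876 V.
Step 5 — Current: I = V / Z = 0.02574 + j0.01281 A = 0.02875∠26.5° A.
Step 6 — Complex power: S = V·I* = 0.2265 + j0.076 VA.
Step 7 — Real power: P = Re(S) = 0.2265 W.
Step 8 — Reactive power: Q = Im(S) = 0.076 VAR.
Step 9 — Apparent power: |S| = 0.2389 VA.
Step 10 — Power factor: PF = P/|S| = 0.9481 (lagging).

(a) P = 0.2265 W  (b) Q = 0.076 VAR  (c) S = 0.2389 VA  (d) PF = 0.9481 (lagging)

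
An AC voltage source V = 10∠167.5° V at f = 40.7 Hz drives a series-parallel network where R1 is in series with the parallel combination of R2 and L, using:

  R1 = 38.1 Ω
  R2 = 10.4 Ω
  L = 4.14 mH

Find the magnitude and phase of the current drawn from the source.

Step 1 — Angular frequency: ω = 2π·f = 2π·40.7 = 255.7 rad/s.
Step 2 — Component impedances:
  R1: Z = R = 38.1 Ω
  R2: Z = R = 10.4 Ω
  L: Z = jωL = j·255.7·0.00414 = 0 + j1.059 Ω
Step 3 — Parallel branch: R2 || L = 1/(1/R2 + 1/L) = 0.1067 + j1.048 Ω.
Step 4 — Series with R1: Z_total = R1 + (R2 || L) = 38.21 + j1.048 Ω = 38.22∠1.6° Ω.
Step 5 — Source phasor: V = 10∠167.5° V = -9.763 + j2.164 V.
Step 6 — Ohm's law: I = V / Z_total = (-9.763 + j2.164) / (38.21 + j1.048) = -0.2538 + j0.06361 A.
Step 7 — Convert to polar: |I| = 0.2616 A, ∠I = 165.9°.

I = 0.2616∠165.9° A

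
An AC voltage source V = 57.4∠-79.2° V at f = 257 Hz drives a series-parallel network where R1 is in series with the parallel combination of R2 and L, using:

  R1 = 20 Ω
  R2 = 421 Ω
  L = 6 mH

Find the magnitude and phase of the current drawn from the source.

Step 1 — Angular frequency: ω = 2π·f = 2π·257 = 1615 rad/s.
Step 2 — Component impedances:
  R1: Z = R = 20 Ω
  R2: Z = R = 421 Ω
  L: Z = jωL = j·1615·0.006 = 0 + j9.689 Ω
Step 3 — Parallel branch: R2 || L = 1/(1/R2 + 1/L) = 0.2229 + j9.684 Ω.
Step 4 — Series with R1: Z_total = R1 + (R2 || L) = 20.22 + j9.684 Ω = 22.42∠25.6° Ω.
Step 5 — Source phasor: V = 57.4∠-79.2° V = 10.76 - j56.38 V.
Step 6 — Ohm's law: I = V / Z_total = (10.76 - j56.38) / (20.22 + j9.684) = -0.6534 - j2.475 A.
Step 7 — Convert to polar: |I| = 2.56 A, ∠I = -104.8°.

I = 2.56∠-104.8° A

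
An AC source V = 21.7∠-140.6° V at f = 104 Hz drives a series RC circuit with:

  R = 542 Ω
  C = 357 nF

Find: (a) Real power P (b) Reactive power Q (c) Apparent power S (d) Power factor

Step 1 — Angular frequency: ω = 2π·f = 2π·104 = 653.5 rad/s.
Step 2 — Component impedances:
  R: Z = R = 542 Ω
  C: Z = 1/(jωC) = -j/(ω·C) = 0 - j4287 Ω
Step 3 — Series combination: Z_total = R + C = 542 - j4287 Ω = 4321∠-82.8° Ω.
Step 4 — Source phasor: V = 21.7∠-140.6° V = -16.77 - j13.77 V.
Step 5 — Current: I = V / Z = 0.002676 - j0.00425 A = 0.005022∠-57.8° A.
Step 6 — Complex power: S = V·I* = 0.01367 - j0.1081 VA.
Step 7 — Real power: P = Re(S) = 0.01367 W.
Step 8 — Reactive power: Q = Im(S) = -0.1081 VAR.
Step 9 — Apparent power: |S| = 0.109 VA.
Step 10 — Power factor: PF = P/|S| = 0.1254 (leading).

(a) P = 0.01367 W  (b) Q = -0.1081 VAR  (c) S = 0.109 VA  (d) PF = 0.1254 (leading)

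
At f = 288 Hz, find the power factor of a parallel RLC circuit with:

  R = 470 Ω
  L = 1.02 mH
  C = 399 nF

Step 1 — Angular frequency: ω = 2π·f = 2π·288 = 1810 rad/s.
Step 2 — Component impedances:
  R: Z = R = 470 Ω
  L: Z = jωL = j·1810·0.00102 = 0 + j1.846 Ω
  C: Z = 1/(jωC) = -j/(ω·C) = 0 - j1385 Ω
Step 3 — Parallel combination: 1/Z_total = 1/R + 1/L + 1/C; Z_total = 0.007268 + j1.848 Ω = 1.848∠89.8° Ω.
Step 4 — Power factor: PF = cos(φ) = Re(Z)/|Z| = 0.0072677/1.8482 = 0.003932.
Step 5 — Type: Im(Z) = 1.848 ⇒ lagging (phase φ = 89.8°).

PF = 0.003932 (lagging, φ = 89.8°)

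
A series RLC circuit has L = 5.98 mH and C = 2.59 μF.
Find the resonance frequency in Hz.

Step 1 — Resonance condition Im(Z)=0 gives ω₀ = 1/√(LC).
Step 2 — ω₀ = 1/√(0.00598·2.59e-06) = 8035 rad/s.
Step 3 — f₀ = ω₀/(2π) = 1279 Hz.

f₀ = 1279 Hz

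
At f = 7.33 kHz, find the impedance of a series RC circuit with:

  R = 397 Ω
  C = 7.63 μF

Step 1 — Angular frequency: ω = 2π·f = 2π·7330 = 4.606e+04 rad/s.
Step 2 — Component impedances:
  R: Z = R = 397 Ω
  C: Z = 1/(jωC) = -j/(ω·C) = 0 - j2.846 Ω
Step 3 — Series combination: Z_total = R + C = 397 - j2.846 Ω = 397∠-0.4° Ω.

Z = 397 - j2.846 Ω = 397∠-0.4° Ω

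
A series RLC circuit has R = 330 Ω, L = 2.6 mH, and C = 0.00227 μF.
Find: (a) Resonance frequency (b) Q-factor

Step 1 — Resonance condition Im(Z)=0 gives ω₀ = 1/√(LC).
Step 2 — ω₀ = 1/√(0.0026·2.27e-09) = 4.116e+05 rad/s.
Step 3 — f₀ = ω₀/(2π) = 6.551e+04 Hz.
Step 4 — Series Q: Q = ω₀L/R = 4.116e+05·0.0026/330 = 3.243.

(a) f₀ = 6.551e+04 Hz  (b) Q = 3.243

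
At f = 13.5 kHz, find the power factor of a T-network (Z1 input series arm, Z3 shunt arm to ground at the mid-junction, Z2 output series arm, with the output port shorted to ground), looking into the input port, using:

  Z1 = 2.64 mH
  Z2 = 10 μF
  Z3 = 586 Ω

Step 1 — Angular frequency: ω = 2π·f = 2π·1.35e+04 = 8.482e+04 rad/s.
Step 2 — Component impedances:
  Z1: Z = jωL = j·8.482e+04·0.00264 = 0 + j223.9 Ω
  Z2: Z = 1/(jωC) = -j/(ω·C) = 0 - j1.179 Ω
  Z3: Z = R = 586 Ω
Step 3 — With the output port shorted to ground, the output series arm Z2 runs from the junction to ground; the shunt arm Z3 also runs from the junction to ground. They appear in parallel: Z3 || Z2 = 0.002372 - j1.179 Ω.
Step 4 — Series with input arm Z1: Z_in = Z1 + (Z3 || Z2) = 0.002372 + j222.8 Ω = 222.8∠90.0° Ω.
Step 5 — Power factor: PF = cos(φ) = Re(Z)/|Z| = 0.002372/222.8 = 1.065e-05.
Step 6 — Type: Im(Z) = 222.8 ⇒ lagging (phase φ = 90.0°).

PF = 1.065e-05 (lagging, φ = 90.0°)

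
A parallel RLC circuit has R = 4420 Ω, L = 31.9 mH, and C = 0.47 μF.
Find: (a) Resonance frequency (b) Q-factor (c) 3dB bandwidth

Step 1 — Resonance: ω₀ = 1/√(LC) = 1/√(0.0319·4.7e-07) = 8167 rad/s.
Step 2 — f₀ = ω₀/(2π) = 1300 Hz.
Step 3 — Parallel Q: Q = R/(ω₀L) = 4420/(8167·0.0319) = 16.97.
Step 4 — Bandwidth: Δω = ω₀/Q = 481.4 rad/s; BW = Δω/(2π) = 76.61 Hz.

(a) f₀ = 1300 Hz  (b) Q = 16.97  (c) BW = 76.61 Hz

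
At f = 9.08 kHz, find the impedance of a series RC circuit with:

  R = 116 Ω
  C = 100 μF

Step 1 — Angular frequency: ω = 2π·f = 2π·9080 = 5.705e+04 rad/s.
Step 2 — Component impedances:
  R: Z = R = 116 Ω
  C: Z = 1/(jωC) = -j/(ω·C) = 0 - j0.1753 Ω
Step 3 — Series combination: Z_total = R + C = 116 - j0.1753 Ω = 116∠-0.1° Ω.

Z = 116 - j0.1753 Ω = 116∠-0.1° Ω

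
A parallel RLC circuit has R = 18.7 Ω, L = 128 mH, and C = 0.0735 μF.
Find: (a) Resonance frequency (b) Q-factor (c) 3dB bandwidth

Step 1 — Resonance: ω₀ = 1/√(LC) = 1/√(0.128·7.35e-08) = 1.031e+04 rad/s.
Step 2 — f₀ = ω₀/(2π) = 1641 Hz.
Step 3 — Parallel Q: Q = R/(ω₀L) = 18.7/(1.031e+04·0.128) = 0.01417.
Step 4 — Bandwidth: Δω = ω₀/Q = 7.276e+05 rad/s; BW = Δω/(2π) = 1.158e+05 Hz.

(a) f₀ = 1641 Hz  (b) Q = 0.01417  (c) BW = 1.158e+05 Hz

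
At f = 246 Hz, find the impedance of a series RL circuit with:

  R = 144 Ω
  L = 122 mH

Step 1 — Angular frequency: ω = 2π·f = 2π·246 = 1546 rad/s.
Step 2 — Component impedances:
  R: Z = R = 144 Ω
  L: Z = jωL = j·1546·0.122 = 0 + j188.6 Ω
Step 3 — Series combination: Z_total = R + L = 144 + j188.6 Ω = 237.3∠52.6° Ω.

Z = 144 + j188.6 Ω = 237.3∠52.6° Ω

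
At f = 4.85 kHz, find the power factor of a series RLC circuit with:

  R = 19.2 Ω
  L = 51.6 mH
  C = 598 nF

Step 1 — Angular frequency: ω = 2π·f = 2π·4850 = 3.047e+04 rad/s.
Step 2 — Component impedances:
  R: Z = R = 19.2 Ω
  L: Z = jωL = j·3.047e+04·0.0516 = 0 + j1572 Ω
  C: Z = 1/(jωC) = -j/(ω·C) = 0 - j54.88 Ω
Step 3 — Series combination: Z_total = R + L + C = 19.2 + j1518 Ω = 1518∠89.3° Ω.
Step 4 — Power factor: PF = cos(φ) = Re(Z)/|Z| = 19.2/1518 = 0.01265.
Step 5 — Type: Im(Z) = 1518 ⇒ lagging (phase φ = 89.3°).

PF = 0.01265 (lagging, φ = 89.3°)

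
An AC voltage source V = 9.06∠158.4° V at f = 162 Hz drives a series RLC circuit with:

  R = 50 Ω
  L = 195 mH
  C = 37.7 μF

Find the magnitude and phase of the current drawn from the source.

Step 1 — Angular frequency: ω = 2π·f = 2π·162 = 1018 rad/s.
Step 2 — Component impedances:
  R: Z = R = 50 Ω
  L: Z = jωL = j·1018·0.195 = 0 + j198.5 Ω
  C: Z = 1/(jωC) = -j/(ω·C) = 0 - j26.06 Ω
Step 3 — Series combination: Z_total = R + L + C = 50 + j172.4 Ω = 179.5∠73.8° Ω.
Step 4 — Source phasor: V = 9.06∠158.4° V = -8.424 + j3.335 V.
Step 5 — Ohm's law: I = V / Z_total = (-8.424 + j3.335) / (50 + j172.4) = 0.004775 + j0.05024 A.
Step 6 — Convert to polar: |I| = 0.05047 A, ∠I = 84.6°.

I = 0.05047∠84.6° A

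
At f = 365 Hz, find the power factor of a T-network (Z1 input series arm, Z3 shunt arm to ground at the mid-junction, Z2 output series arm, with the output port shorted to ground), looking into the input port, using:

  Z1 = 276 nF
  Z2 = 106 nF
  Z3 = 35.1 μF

Step 1 — Angular frequency: ω = 2π·f = 2π·365 = 2293 rad/s.
Step 2 — Component impedances:
  Z1: Z = 1/(jωC) = -j/(ω·C) = 0 - j1580 Ω
  Z2: Z = 1/(jωC) = -j/(ω·C) = 0 - j4114 Ω
  Z3: Z = 1/(jωC) = -j/(ω·C) = 0 - j12.42 Ω
Step 3 — With the output port shorted to ground, the output series arm Z2 runs from the junction to ground; the shunt arm Z3 also runs from the junction to ground. They appear in parallel: Z3 || Z2 = 0 - j12.39 Ω.
Step 4 — Series with input arm Z1: Z_in = Z1 + (Z3 || Z2) = 0 - j1592 Ω = 1592∠-90.0° Ω.
Step 5 — Power factor: PF = cos(φ) = Re(Z)/|Z| = 0/1592 = 0.
Step 6 — Type: Im(Z) = -1592 ⇒ leading (phase φ = -90.0°).

PF = 0 (leading, φ = -90.0°)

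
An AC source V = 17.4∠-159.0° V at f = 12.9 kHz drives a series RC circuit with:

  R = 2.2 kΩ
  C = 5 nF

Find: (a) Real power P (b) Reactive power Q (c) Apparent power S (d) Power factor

Step 1 — Angular frequency: ω = 2π·f = 2π·1.29e+04 = 8.105e+04 rad/s.
Step 2 — Component impedances:
  R: Z = R = 2200 Ω
  C: Z = 1/(jωC) = -j/(ω·C) = 0 - j2468 Ω
Step 3 — Series combination: Z_total = R + C = 2200 - j2468 Ω = 3306∠-48.3° Ω.
Step 4 — Source phasor: V = 17.4∠-159.0° V = -16.24 - j6.236 V.
Step 5 — Current: I = V / Z = -0.001862 - j0.004923 A = 0.005263∠-110.7° A.
Step 6 — Complex power: S = V·I* = 0.06095 - j0.06836 VA.
Step 7 — Real power: P = Re(S) = 0.06095 W.
Step 8 — Reactive power: Q = Im(S) = -0.06836 VAR.
Step 9 — Apparent power: |S| = 0.09158 VA.
Step 10 — Power factor: PF = P/|S| = 0.6655 (leading).

(a) P = 0.06095 W  (b) Q = -0.06836 VAR  (c) S = 0.09158 VA  (d) PF = 0.6655 (leading)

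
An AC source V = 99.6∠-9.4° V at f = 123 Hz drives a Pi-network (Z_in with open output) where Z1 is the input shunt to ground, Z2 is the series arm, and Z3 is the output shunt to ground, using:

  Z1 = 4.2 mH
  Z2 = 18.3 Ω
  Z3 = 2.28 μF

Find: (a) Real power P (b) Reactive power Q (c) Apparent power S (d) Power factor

Step 1 — Angular frequency: ω = 2π·f = 2π·123 = 772.8 rad/s.
Step 2 — Component impedances:
  Z1: Z = jωL = j·772.8·0.0042 = 0 + j3.246 Ω
  Z2: Z = R = 18.3 Ω
  Z3: Z = 1/(jωC) = -j/(ω·C) = 0 - j567.5 Ω
Step 3 — With open output, the series arm Z2 and the output shunt Z3 appear in series to ground: Z2 + Z3 = 18.3 - j567.5 Ω.
Step 4 — Parallel with input shunt Z1: Z_in = Z1 || (Z2 + Z3) = 0.0006049 + j3.265 Ω = 3.265∠90.0° Ω.
Step 5 — Source phasor: V = 99.6∠-9.4° V = 98.26 - j16.27 V.
Step 6 — Current: I = V / Z = -4.977 - j30.1 A = 30.51∠-99.4° A.
Step 7 — Complex power: S = V·I* = 0.5631 + j3039 VA.
Step 8 — Real power: P = Re(S) = 0.5631 W.
Step 9 — Reactive power: Q = Im(S) = 3039 VAR.
Step 10 — Apparent power: |S| = 3039 VA.
Step 11 — Power factor: PF = P/|S| = 0.0001853 (lagging).

(a) P = 0.5631 W  (b) Q = 3039 VAR  (c) S = 3039 VA  (d) PF = 0.0001853 (lagging)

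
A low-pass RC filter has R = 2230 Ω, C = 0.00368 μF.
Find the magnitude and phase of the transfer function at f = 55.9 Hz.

Step 1 — Angular frequency: ω = 2π·55.9 = 351.2 rad/s.
Step 2 — Transfer function: H(jω) = 1/(1 + jωRC).
Step 3 — Denominator: 1 + jωRC = 1 + j·351.2·2230·3.68e-09 = 1 + j0.002882.
Step 4 — H = 1 - j0.002882.
Step 5 — Magnitude: |H| = 1 (-0.0 dB); phase: φ = -0.2°.

|H| = 1 (-0.0 dB), φ = -0.2°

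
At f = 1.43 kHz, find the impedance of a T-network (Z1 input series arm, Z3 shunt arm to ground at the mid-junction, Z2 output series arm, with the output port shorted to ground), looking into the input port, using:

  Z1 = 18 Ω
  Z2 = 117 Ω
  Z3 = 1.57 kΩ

Step 1 — Angular frequency: ω = 2π·f = 2π·1430 = 8985 rad/s.
Step 2 — Component impedances:
  Z1: Z = R = 18 Ω
  Z2: Z = R = 117 Ω
  Z3: Z = R = 1570 Ω
Step 3 — With the output port shorted to ground, the output series arm Z2 runs from the junction to ground; the shunt arm Z3 also runs from the junction to ground. They appear in parallel: Z3 || Z2 = 108.9 Ω.
Step 4 — Series with input arm Z1: Z_in = Z1 + (Z3 || Z2) = 126.9 Ω = 126.9∠0.0° Ω.

Z = 126.9 Ω = 126.9∠0.0° Ω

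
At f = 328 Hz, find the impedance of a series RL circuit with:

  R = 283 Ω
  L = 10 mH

Step 1 — Angular frequency: ω = 2π·f = 2π·328 = 2061 rad/s.
Step 2 — Component impedances:
  R: Z = R = 283 Ω
  L: Z = jωL = j·2061·0.01 = 0 + j20.61 Ω
Step 3 — Series combination: Z_total = R + L = 283 + j20.61 Ω = 283.7∠4.2° Ω.

Z = 283 + j20.61 Ω = 283.7∠4.2° Ω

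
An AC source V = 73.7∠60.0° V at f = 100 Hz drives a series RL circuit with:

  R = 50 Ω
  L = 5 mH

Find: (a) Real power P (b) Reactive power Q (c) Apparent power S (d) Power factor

Step 1 — Angular frequency: ω = 2π·f = 2π·100 = 628.3 rad/s.
Step 2 — Component impedances:
  R: Z = R = 50 Ω
  L: Z = jωL = j·628.3·0.005 = 0 + j3.142 Ω
Step 3 — Series combination: Z_total = R + L = 50 + j3.142 Ω = 50.1∠3.6° Ω.
Step 4 — Source phasor: V = 73.7∠60.0° V = 36.85 + j63.83 V.
Step 5 — Current: I = V / Z = 0.814 + j1.225 A = 1.471∠56.4° A.
Step 6 — Complex power: S = V·I* = 108.2 + j6.799 VA.
Step 7 — Real power: P = Re(S) = 108.2 W.
Step 8 — Reactive power: Q = Im(S) = 6.799 VAR.
Step 9 — Apparent power: |S| = 108.4 VA.
Step 10 — Power factor: PF = P/|S| = 0.998 (lagging).

(a) P = 108.2 W  (b) Q = 6.799 VAR  (c) S = 108.4 VA  (d) PF = 0.998 (lagging)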